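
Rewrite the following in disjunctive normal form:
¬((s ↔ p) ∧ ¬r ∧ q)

(s ∧ ¬p) ∨ (p ∧ ¬s) ∨ r ∨ ¬q

¬((s ↔ p) ∧ ¬r ∧ q)
⇔ ¬((s → p) ∧ (p → s) ∧ ¬r ∧ q)   [eliminate ↔]
⇔ ¬((¬s ∨ p) ∧ (p → s) ∧ ¬r ∧ q)   [eliminate →]
⇔ ¬((¬s ∨ p) ∧ (¬p ∨ s) ∧ ¬r ∧ q)   [eliminate →]
⇔ ¬(¬s ∨ p) ∨ ¬(¬p ∨ s) ∨ ¬¬r ∨ ¬q   [De Morgan]
⇔ (¬¬s ∧ ¬p) ∨ ¬(¬p ∨ s) ∨ ¬¬r ∨ ¬q   [De Morgan]
⇔ (s ∧ ¬p) ∨ ¬(¬p ∨ s) ∨ ¬¬r ∨ ¬q   [double negation]
⇔ (s ∧ ¬p) ∨ (¬¬p ∧ ¬s) ∨ ¬¬r ∨ ¬q   [De Morgan]
⇔ (s ∧ ¬p) ∨ (p ∧ ¬s) ∨ ¬¬r ∨ ¬q   [double negation]
⇔ (s ∧ ¬p) ∨ (p ∧ ¬s) ∨ r ∨ ¬q   [double negation]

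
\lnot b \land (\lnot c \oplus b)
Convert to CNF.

\lnot b \land (\lnot c \lor b)

\lnot b \land (\lnot c \oplus b)
≡ \lnot b \land (\lnot c \lor b) \land \lnot (\lnot c \land b)   [expand \oplus]
≡ \lnot b \land (\lnot c \lor b) \land (\lnot \lnot c \lor \lnot b)   [De Morgan]
≡ \lnot b \land (\lnot c \lor b) \land (c \lor \lnot b)   [double negation]
≡ \lnot b \land (\lnot c \lor b)   [simplify]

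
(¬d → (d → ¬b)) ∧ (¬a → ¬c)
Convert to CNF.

a ∨ ¬c

(¬d → (d → ¬b)) ∧ (¬a → ¬c)
≡ (¬¬d ∨ (d → ¬b)) ∧ (¬a → ¬c)   (eliminate →)
≡ (¬¬d ∨ ¬d ∨ ¬b) ∧ (¬a → ¬c)   (eliminate →)
≡ (¬¬d ∨ ¬d ∨ ¬b) ∧ (¬¬a ∨ ¬c)   (eliminate →)
≡ (d ∨ ¬d ∨ ¬b) ∧ (¬¬a ∨ ¬c)   (double negation)
≡ (d ∨ ¬d ∨ ¬b) ∧ (a ∨ ¬c)   (double negation)
≡ a ∨ ¬c   (simplify)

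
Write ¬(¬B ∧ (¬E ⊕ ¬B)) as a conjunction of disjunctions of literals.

¬(¬B ∧ (¬E ⊕ ¬B))
≡ ¬(¬B ∧ (¬E ∨ ¬B) ∧ ¬(¬E ∧ ¬B))   [expand ⊕]
≡ ¬¬B ∨ ¬(¬E ∨ ¬B) ∨ ¬¬(¬E ∧ ¬B)   [De Morgan]
≡ B ∨ ¬(¬E ∨ ¬B) ∨ ¬¬(¬E ∧ ¬B)   [double negation]
≡ B ∨ (¬¬E ∧ ¬¬B) ∨ ¬¬(¬E ∧ ¬B)   [De Morgan]
≡ B ∨ (E ∧ ¬¬B) ∨ ¬¬(¬E ∧ ¬B)   [double negation]
≡ B ∨ (E ∧ B) ∨ ¬¬(¬E ∧ ¬B)   [double negation]
≡ B ∨ (E ∧ B) ∨ (¬E ∧ ¬B)   [double negation]
≡ (B ∨ E ∨ ¬E) ∧ (B ∨ E ∨ ¬B) ∧ (B ∨ B ∨ ¬E) ∧ (B ∨ B ∨ ¬B)   [distribute ∨ over ∧]
≡ B ∨ ¬E   [simplify]

B ∨ ¬E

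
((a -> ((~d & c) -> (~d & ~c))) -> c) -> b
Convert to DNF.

((a -> ((~d & c) -> (~d & ~c))) -> c) -> b
= ~((a -> ((~d & c) -> (~d & ~c))) -> c) | b   [eliminate ->]
= ~(~(a -> ((~d & c) -> (~d & ~c))) | c) | b   [eliminate ->]
= ~(~(~a | ((~d & c) -> (~d & ~c))) | c) | b   [eliminate ->]
= ~(~(~a | ~(~d & c) | (~d & ~c)) | c) | b   [eliminate ->]
= (~~(~a | ~(~d & c) | (~d & ~c)) & ~c) | b   [De Morgan]
= ((~a | ~(~d & c) | (~d & ~c)) & ~c) | b   [double negation]
= ((~a | ~~d | ~c | (~d & ~c)) & ~c) | b   [De Morgan]
= ((~a | d | ~c | (~d & ~c)) & ~c) | b   [double negation]
= (~a & ~c) | (d & ~c) | (~c & ~c) | (~d & ~c & ~c) | b   [distribute & over |]
= ~c | b   [simplify]

~c | b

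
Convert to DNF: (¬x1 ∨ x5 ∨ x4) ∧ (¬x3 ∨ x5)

(¬x1 ∨ x5 ∨ x4) ∧ (¬x3 ∨ x5)
≡ (¬x1 ∧ ¬x3) ∨ (¬x1 ∧ x5) ∨ (x5 ∧ ¬x3) ∨ (x5 ∧ x5) ∨ (x4 ∧ ¬x3) ∨ (x4 ∧ x5)   — distribute ∧ over ∨
≡ (¬x1 ∧ ¬x3) ∨ x5 ∨ (x4 ∧ ¬x3)   — simplify

(¬x1 ∧ ¬x3) ∨ x5 ∨ (x4 ∧ ¬x3)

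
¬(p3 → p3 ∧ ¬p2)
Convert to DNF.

p3 ∧ p2

¬(p3 → p3 ∧ ¬p2)
≡ ¬(¬p3 ∨ p3 ∧ ¬p2)   — eliminate →
≡ ¬¬p3 ∧ ¬(p3 ∧ ¬p2)   — De Morgan
≡ p3 ∧ ¬(p3 ∧ ¬p2)   — double negation
≡ p3 ∧ (¬p3 ∨ ¬¬p2)   — De Morgan
≡ p3 ∧ (¬p3 ∨ p2)   — double negation
≡ p3 ∧ ¬p3 ∨ p3 ∧ p2   — distribute ∧ over ∨
≡ p3 ∧ p2   — simplify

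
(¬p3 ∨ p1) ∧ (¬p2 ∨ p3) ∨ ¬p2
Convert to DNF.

(¬p3 ∨ p1) ∧ (¬p2 ∨ p3) ∨ ¬p2
≡ ¬p3 ∧ ¬p2 ∨ ¬p3 ∧ p3 ∨ p1 ∧ ¬p2 ∨ p1 ∧ p3 ∨ ¬p2   (distribute ∧ over ∨)
≡ p1 ∧ p3 ∨ ¬p2   (simplify)

p1 ∧ p3 ∨ ¬p2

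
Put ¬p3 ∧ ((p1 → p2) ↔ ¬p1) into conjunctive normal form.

¬p3 ∧ ((p1 → p2) ↔ ¬p1)
≡ ¬p3 ∧ ((p1 → p2) → ¬p1) ∧ (¬p1 → (p1 → p2))   [eliminate ↔]
≡ ¬p3 ∧ (¬(p1 → p2) ∨ ¬p1) ∧ (¬p1 → (p1 → p2))   [eliminate →]
≡ ¬p3 ∧ (¬(¬p1 ∨ p2) ∨ ¬p1) ∧ (¬p1 → (p1 → p2))   [eliminate →]
≡ ¬p3 ∧ (¬(¬p1 ∨ p2) ∨ ¬p1) ∧ (¬¬p1 ∨ (p1 → p2))   [eliminate →]
≡ ¬p3 ∧ (¬(¬p1 ∨ p2) ∨ ¬p1) ∧ (¬¬p1 ∨ ¬p1 ∨ p2)   [eliminate →]
≡ ¬p3 ∧ ((¬¬p1 ∧ ¬p2) ∨ ¬p1) ∧ (¬¬p1 ∨ ¬p1 ∨ p2)   [De Morgan]
≡ ¬p3 ∧ ((p1 ∧ ¬p2) ∨ ¬p1) ∧ (¬¬p1 ∨ ¬p1 ∨ p2)   [double negation]
≡ ¬p3 ∧ ((p1 ∧ ¬p2) ∨ ¬p1) ∧ (p1 ∨ ¬p1 ∨ p2)   [double negation]
≡ ¬p3 ∧ (p1 ∨ ¬p1) ∧ (¬p2 ∨ ¬p1) ∧ (p1 ∨ ¬p1 ∨ p2)   [distribute ∨ over ∧]
≡ ¬p3 ∧ (¬p2 ∨ ¬p1)   [simplify]

¬p3 ∧ (¬p2 ∨ ¬p1)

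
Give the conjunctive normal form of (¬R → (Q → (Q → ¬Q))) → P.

(¬R → (Q → (Q → ¬Q))) → P
≡ ¬(¬R → (Q → (Q → ¬Q))) ∨ P   [eliminate →]
≡ ¬(¬¬R ∨ (Q → (Q → ¬Q))) ∨ P   [eliminate →]
≡ ¬(¬¬R ∨ ¬Q ∨ (Q → ¬Q)) ∨ P   [eliminate →]
≡ ¬(¬¬R ∨ ¬Q ∨ ¬Q ∨ ¬Q) ∨ P   [eliminate →]
≡ (¬¬¬R ∧ ¬¬Q ∧ ¬¬Q ∧ ¬¬Q) ∨ P   [De Morgan]
≡ (¬R ∧ ¬¬Q ∧ ¬¬Q ∧ ¬¬Q) ∨ P   [double negation]
≡ (¬R ∧ Q ∧ ¬¬Q ∧ ¬¬Q) ∨ P   [double negation]
≡ (¬R ∧ Q ∧ Q ∧ ¬¬Q) ∨ P   [double negation]
≡ (¬R ∧ Q ∧ Q ∧ Q) ∨ P   [double negation]
≡ (¬R ∨ P) ∧ (Q ∨ P) ∧ (Q ∨ P) ∧ (Q ∨ P)   [distribute ∨ over ∧]
≡ (¬R ∨ P) ∧ (Q ∨ P)   [simplify]

(¬R ∨ P) ∧ (Q ∨ P)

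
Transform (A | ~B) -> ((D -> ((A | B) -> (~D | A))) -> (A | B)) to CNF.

(A | ~B) -> ((D -> ((A | B) -> (~D | A))) -> (A | B))
≡ ~(A | ~B) | ((D -> ((A | B) -> (~D | A))) -> (A | B))   [eliminate ->]
≡ ~(A | ~B) | ~(D -> ((A | B) -> (~D | A))) | A | B   [eliminate ->]
≡ ~(A | ~B) | ~(~D | ((A | B) -> (~D | A))) | A | B   [eliminate ->]
≡ ~(A | ~B) | ~(~D | ~(A | B) | ~D | A) | A | B   [eliminate ->]
≡ (~A & ~~B) | ~(~D | ~(A | B) | ~D | A) | A | B   [De Morgan]
≡ (~A & B) | ~(~D | ~(A | B) | ~D | A) | A | B   [double negation]
≡ (~A & B) | (~~D & ~~(A | B) & ~~D & ~A) | A | B   [De Morgan]
≡ (~A & B) | (D & ~~(A | B) & ~~D & ~A) | A | B   [double negation]
≡ (~A & B) | (D & (A | B) & ~~D & ~A) | A | B   [double negation]
≡ (~A & B) | (D & (A | B) & D & ~A) | A | B   [double negation]
≡ (~A | D | A | B) & (~A | A | B | A | B) & (~A | D | A | B) & (~A | ~A | A | B) & (B | D | A | B) & (B | A | B | A | B) & (B | D | A | B) & (B | ~A | A | B)   [distribute | over &]
≡ B | A   [simplify]

B | A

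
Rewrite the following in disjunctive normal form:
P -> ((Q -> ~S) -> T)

~P | (Q & S) | T

P -> ((Q -> ~S) -> T)
≡ ~P | ((Q -> ~S) -> T)
≡ ~P | ~(Q -> ~S) | T
≡ ~P | ~(~Q | ~S) | T
≡ ~P | (~~Q & ~~S) | T
≡ ~P | (Q & ~~S) | T
≡ ~P | (Q & S) | T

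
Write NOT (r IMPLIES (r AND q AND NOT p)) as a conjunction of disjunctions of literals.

r AND (NOT r OR NOT q OR p)

NOT (r IMPLIES (r AND q AND NOT p))
= NOT (NOT r OR (r AND q AND NOT p))   — eliminate IMPLIES
= NOT NOT r AND NOT (r AND q AND NOT p)   — De Morgan
= r AND NOT (r AND q AND NOT p)   — double negation
= r AND (NOT r OR NOT q OR NOT NOT p)   — De Morgan
= r AND (NOT r OR NOT q OR p)   — double negation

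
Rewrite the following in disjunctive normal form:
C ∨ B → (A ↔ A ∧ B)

¬C ∧ ¬B ∨ ¬A ∨ A ∧ B

C ∨ B → (A ↔ A ∧ B)
≡ ¬(C ∨ B) ∨ (A ↔ A ∧ B)   [eliminate →]
≡ ¬(C ∨ B) ∨ (A → A ∧ B) ∧ (A ∧ B → A)   [eliminate ↔]
≡ ¬(C ∨ B) ∨ (¬A ∨ A ∧ B) ∧ (A ∧ B → A)   [eliminate →]
≡ ¬(C ∨ B) ∨ (¬A ∨ A ∧ B) ∧ (¬(A ∧ B) ∨ A)   [eliminate →]
≡ ¬C ∧ ¬B ∨ (¬A ∨ A ∧ B) ∧ (¬(A ∧ B) ∨ A)   [De Morgan]
≡ ¬C ∧ ¬B ∨ (¬A ∨ A ∧ B) ∧ (¬A ∨ ¬B ∨ A)   [De Morgan]
≡ ¬C ∧ ¬B ∨ ¬A ∧ ¬A ∨ ¬A ∧ ¬B ∨ ¬A ∧ A ∨ A ∧ B ∧ ¬A ∨ A ∧ B ∧ ¬B ∨ A ∧ B ∧ A   [distribute ∧ over ∨]
≡ ¬C ∧ ¬B ∨ ¬A ∨ A ∧ B   [simplify]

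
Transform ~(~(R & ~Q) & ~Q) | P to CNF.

~(~(R & ~Q) & ~Q) | P
≡ ~~(R & ~Q) | ~~Q | P   (De Morgan)
≡ (R & ~Q) | ~~Q | P   (double negation)
≡ (R & ~Q) | Q | P   (double negation)
≡ (R | Q | P) & (~Q | Q | P)   (distribute | over &)
≡ R | Q | P   (simplify)

R | Q | P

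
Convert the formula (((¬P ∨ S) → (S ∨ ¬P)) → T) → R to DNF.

(P ∧ ¬S ∧ ¬T) ∨ (S ∧ ¬T) ∨ (¬P ∧ ¬T) ∨ R

(((¬P ∨ S) → (S ∨ ¬P)) → T) → R
= ¬(((¬P ∨ S) → (S ∨ ¬P)) → T) ∨ R   — eliminate →
= ¬(¬((¬P ∨ S) → (S ∨ ¬P)) ∨ T) ∨ R   — eliminate →
= ¬(¬(¬(¬P ∨ S) ∨ S ∨ ¬P) ∨ T) ∨ R   — eliminate →
= (¬¬(¬(¬P ∨ S) ∨ S ∨ ¬P) ∧ ¬T) ∨ R   — De Morgan
= ((¬(¬P ∨ S) ∨ S ∨ ¬P) ∧ ¬T) ∨ R   — double negation
= (((¬¬P ∧ ¬S) ∨ S ∨ ¬P) ∧ ¬T) ∨ R   — De Morgan
= (((P ∧ ¬S) ∨ S ∨ ¬P) ∧ ¬T) ∨ R   — double negation
= (P ∧ ¬S ∧ ¬T) ∨ (S ∧ ¬T) ∨ (¬P ∧ ¬T) ∨ R   — distribute ∧ over ∨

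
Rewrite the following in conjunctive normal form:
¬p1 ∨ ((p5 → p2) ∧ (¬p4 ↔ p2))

¬p1 ∨ ((p5 → p2) ∧ (¬p4 ↔ p2))
≡ ¬p1 ∨ ((¬p5 ∨ p2) ∧ (¬p4 ↔ p2))   [eliminate →]
≡ ¬p1 ∨ ((¬p5 ∨ p2) ∧ (¬p4 → p2) ∧ (p2 → ¬p4))   [eliminate ↔]
≡ ¬p1 ∨ ((¬p5 ∨ p2) ∧ (¬¬p4 ∨ p2) ∧ (p2 → ¬p4))   [eliminate →]
≡ ¬p1 ∨ ((¬p5 ∨ p2) ∧ (¬¬p4 ∨ p2) ∧ (¬p2 ∨ ¬p4))   [eliminate →]
≡ ¬p1 ∨ ((¬p5 ∨ p2) ∧ (p4 ∨ p2) ∧ (¬p2 ∨ ¬p4))   [double negation]
≡ (¬p1 ∨ ¬p5 ∨ p2) ∧ (¬p1 ∨ p4 ∨ p2) ∧ (¬p1 ∨ ¬p2 ∨ ¬p4)   [distribute ∨ over ∧]

(¬p1 ∨ ¬p5 ∨ p2) ∧ (¬p1 ∨ p4 ∨ p2) ∧ (¬p1 ∨ ¬p2 ∨ ¬p4)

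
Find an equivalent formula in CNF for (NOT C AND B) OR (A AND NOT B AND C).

(NOT C OR A) AND (NOT C OR NOT B) AND (B OR A) AND (B OR C)

(NOT C AND B) OR (A AND NOT B AND C)
≡ (NOT C OR A) AND (NOT C OR NOT B) AND (NOT C OR C) AND (B OR A) AND (B OR NOT B) AND (B OR C)   [distribute OR over AND]
≡ (NOT C OR A) AND (NOT C OR NOT B) AND (B OR A) AND (B OR C)   [simplify]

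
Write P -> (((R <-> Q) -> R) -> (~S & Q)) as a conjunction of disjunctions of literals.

(~P | ~R | Q) & (~P | ~Q | R | ~S) & (~P | ~R | ~S)

P -> (((R <-> Q) -> R) -> (~S & Q))
= ~P | (((R <-> Q) -> R) -> (~S & Q))   — eliminate ->
= ~P | ~((R <-> Q) -> R) | (~S & Q)   — eliminate ->
= ~P | ~(~(R <-> Q) | R) | (~S & Q)   — eliminate ->
= ~P | ~(~((R -> Q) & (Q -> R)) | R) | (~S & Q)   — eliminate <->
= ~P | ~(~((~R | Q) & (Q -> R)) | R) | (~S & Q)   — eliminate ->
= ~P | ~(~((~R | Q) & (~Q | R)) | R) | (~S & Q)   — eliminate ->
= ~P | (~~((~R | Q) & (~Q | R)) & ~R) | (~S & Q)   — De Morgan
= ~P | ((~R | Q) & (~Q | R) & ~R) | (~S & Q)   — double negation
= (~P | ~R | Q | ~S) & (~P | ~R | Q | Q) & (~P | ~Q | R | ~S) & (~P | ~Q | R | Q) & (~P | ~R | ~S) & (~P | ~R | Q)   — distribute | over &
= (~P | ~R | Q) & (~P | ~Q | R | ~S) & (~P | ~R | ~S)   — simplify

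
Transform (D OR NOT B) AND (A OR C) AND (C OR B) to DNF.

(D AND A AND B) OR (D AND C) OR (NOT B AND C)

(D OR NOT B) AND (A OR C) AND (C OR B)
≡ (D AND A AND C) OR (D AND A AND B) OR (D AND C AND C) OR (D AND C AND B) OR (NOT B AND A AND C) OR (NOT B AND A AND B) OR (NOT B AND C AND C) OR (NOT B AND C AND B)   — distribute AND over OR
≡ (D AND A AND B) OR (D AND C) OR (NOT B AND C)   — simplify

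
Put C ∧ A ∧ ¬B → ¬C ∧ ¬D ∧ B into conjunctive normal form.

C ∧ A ∧ ¬B → ¬C ∧ ¬D ∧ B
= ¬(C ∧ A ∧ ¬B) ∨ ¬C ∧ ¬D ∧ B   [eliminate →]
= ¬C ∨ ¬A ∨ ¬¬B ∨ ¬C ∧ ¬D ∧ B   [De Morgan]
= ¬C ∨ ¬A ∨ B ∨ ¬C ∧ ¬D ∧ B   [double negation]
= (¬C ∨ ¬A ∨ B ∨ ¬C) ∧ (¬C ∨ ¬A ∨ B ∨ ¬D) ∧ (¬C ∨ ¬A ∨ B ∨ B)   [distribute ∨ over ∧]
= ¬C ∨ ¬A ∨ B   [simplify]

¬C ∨ ¬A ∨ B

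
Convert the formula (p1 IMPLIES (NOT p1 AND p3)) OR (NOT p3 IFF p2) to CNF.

(NOT p1 OR p3 OR p2) AND (NOT p1 OR NOT p2 OR NOT p3)

(p1 IMPLIES (NOT p1 AND p3)) OR (NOT p3 IFF p2)
≡ NOT p1 OR (NOT p1 AND p3) OR (NOT p3 IFF p2)   (eliminate IMPLIES)
≡ NOT p1 OR (NOT p1 AND p3) OR ((NOT p3 IMPLIES p2) AND (p2 IMPLIES NOT p3))   (eliminate IFF)
≡ NOT p1 OR (NOT p1 AND p3) OR ((NOT NOT p3 OR p2) AND (p2 IMPLIES NOT p3))   (eliminate IMPLIES)
≡ NOT p1 OR (NOT p1 AND p3) OR ((NOT NOT p3 OR p2) AND (NOT p2 OR NOT p3))   (eliminate IMPLIES)
≡ NOT p1 OR (NOT p1 AND p3) OR ((p3 OR p2) AND (NOT p2 OR NOT p3))   (double negation)
≡ (NOT p1 OR NOT p1 OR p3 OR p2) AND (NOT p1 OR NOT p1 OR NOT p2 OR NOT p3) AND (NOT p1 OR p3 OR p3 OR p2) AND (NOT p1 OR p3 OR NOT p2 OR NOT p3)   (distribute OR over AND)
≡ (NOT p1 OR p3 OR p2) AND (NOT p1 OR NOT p2 OR NOT p3)   (simplify)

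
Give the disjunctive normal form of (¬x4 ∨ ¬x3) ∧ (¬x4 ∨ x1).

(¬x4 ∨ ¬x3) ∧ (¬x4 ∨ x1)
⇔ (¬x4 ∧ ¬x4) ∨ (¬x4 ∧ x1) ∨ (¬x3 ∧ ¬x4) ∨ (¬x3 ∧ x1)   [distribute ∧ over ∨]
⇔ ¬x4 ∨ (¬x3 ∧ x1)   [simplify]

¬x4 ∨ (¬x3 ∧ x1)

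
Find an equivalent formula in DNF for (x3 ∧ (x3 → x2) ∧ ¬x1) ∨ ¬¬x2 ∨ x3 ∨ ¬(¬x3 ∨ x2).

(x3 ∧ (x3 → x2) ∧ ¬x1) ∨ ¬¬x2 ∨ x3 ∨ ¬(¬x3 ∨ x2)
≡ (x3 ∧ (¬x3 ∨ x2) ∧ ¬x1) ∨ ¬¬x2 ∨ x3 ∨ ¬(¬x3 ∨ x2)   [eliminate →]
≡ (x3 ∧ (¬x3 ∨ x2) ∧ ¬x1) ∨ x2 ∨ x3 ∨ ¬(¬x3 ∨ x2)   [double negation]
≡ (x3 ∧ (¬x3 ∨ x2) ∧ ¬x1) ∨ x2 ∨ x3 ∨ (¬¬x3 ∧ ¬x2)   [De Morgan]
≡ (x3 ∧ (¬x3 ∨ x2) ∧ ¬x1) ∨ x2 ∨ x3 ∨ (x3 ∧ ¬x2)   [double negation]
≡ (x3 ∧ ¬x3 ∧ ¬x1) ∨ (x3 ∧ x2 ∧ ¬x1) ∨ x2 ∨ x3 ∨ (x3 ∧ ¬x2)   [distribute ∧ over ∨]
≡ x2 ∨ x3   [simplify]

x2 ∨ x3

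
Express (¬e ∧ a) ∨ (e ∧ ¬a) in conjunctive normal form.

(¬e ∨ ¬a) ∧ (a ∨ e)

(¬e ∧ a) ∨ (e ∧ ¬a)
= (¬e ∨ e) ∧ (¬e ∨ ¬a) ∧ (a ∨ e) ∧ (a ∨ ¬a)   — distribute ∨ over ∧
= (¬e ∨ ¬a) ∧ (a ∨ e)   — simplify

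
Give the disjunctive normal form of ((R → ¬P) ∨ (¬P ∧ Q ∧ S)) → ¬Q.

(R ∧ P) ∨ ¬Q

((R → ¬P) ∨ (¬P ∧ Q ∧ S)) → ¬Q
≡ ¬((R → ¬P) ∨ (¬P ∧ Q ∧ S)) ∨ ¬Q   (eliminate →)
≡ ¬(¬R ∨ ¬P ∨ (¬P ∧ Q ∧ S)) ∨ ¬Q   (eliminate →)
≡ (¬¬R ∧ ¬¬P ∧ ¬(¬P ∧ Q ∧ S)) ∨ ¬Q   (De Morgan)
≡ (R ∧ ¬¬P ∧ ¬(¬P ∧ Q ∧ S)) ∨ ¬Q   (double negation)
≡ (R ∧ P ∧ ¬(¬P ∧ Q ∧ S)) ∨ ¬Q   (double negation)
≡ (R ∧ P ∧ (¬¬P ∨ ¬Q ∨ ¬S)) ∨ ¬Q   (De Morgan)
≡ (R ∧ P ∧ (P ∨ ¬Q ∨ ¬S)) ∨ ¬Q   (double negation)
≡ (R ∧ P ∧ P) ∨ (R ∧ P ∧ ¬Q) ∨ (R ∧ P ∧ ¬S) ∨ ¬Q   (distribute ∧ over ∨)
≡ (R ∧ P) ∨ ¬Q   (simplify)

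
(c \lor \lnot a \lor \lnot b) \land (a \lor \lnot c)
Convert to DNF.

(c \lor \lnot a \lor \lnot b) \land (a \lor \lnot c)
≡ (c \land a) \lor (c \land \lnot c) \lor (\lnot a \land a) \lor (\lnot a \land \lnot c) \lor (\lnot b \land a) \lor (\lnot b \land \lnot c)   [distribute \land over \lor]
≡ (c \land a) \lor (\lnot a \land \lnot c) \lor (\lnot b \land a) \lor (\lnot b \land \lnot c)   [simplify]

(c \land a) \lor (\lnot a \land \lnot c) \lor (\lnot b \land a) \lor (\lnot b \land \lnot c)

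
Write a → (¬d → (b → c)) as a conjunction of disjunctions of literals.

a → (¬d → (b → c))
⇔ ¬a ∨ (¬d → (b → c))   [eliminate →]
⇔ ¬a ∨ ¬¬d ∨ (b → c)   [eliminate →]
⇔ ¬a ∨ ¬¬d ∨ ¬b ∨ c   [eliminate →]
⇔ ¬a ∨ d ∨ ¬b ∨ c   [double negation]

¬a ∨ d ∨ ¬b ∨ c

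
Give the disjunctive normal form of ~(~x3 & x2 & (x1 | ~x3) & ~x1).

~(~x3 & x2 & (x1 | ~x3) & ~x1)
≡ ~~x3 | ~x2 | ~(x1 | ~x3) | ~~x1
≡ x3 | ~x2 | ~(x1 | ~x3) | ~~x1
≡ x3 | ~x2 | (~x1 & ~~x3) | ~~x1
≡ x3 | ~x2 | (~x1 & x3) | ~~x1
≡ x3 | ~x2 | (~x1 & x3) | x1
≡ x3 | ~x2 | x1

x3 | ~x2 | x1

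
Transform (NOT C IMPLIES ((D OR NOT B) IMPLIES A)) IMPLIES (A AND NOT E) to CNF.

(NOT C IMPLIES ((D OR NOT B) IMPLIES A)) IMPLIES (A AND NOT E)
⇔ NOT (NOT C IMPLIES ((D OR NOT B) IMPLIES A)) OR (A AND NOT E)   [eliminate IMPLIES]
⇔ NOT (NOT NOT C OR ((D OR NOT B) IMPLIES A)) OR (A AND NOT E)   [eliminate IMPLIES]
⇔ NOT (NOT NOT C OR NOT (D OR NOT B) OR A) OR (A AND NOT E)   [eliminate IMPLIES]
⇔ (NOT NOT NOT C AND NOT NOT (D OR NOT B) AND NOT A) OR (A AND NOT E)   [De Morgan]
⇔ (NOT C AND NOT NOT (D OR NOT B) AND NOT A) OR (A AND NOT E)   [double negation]
⇔ (NOT C AND (D OR NOT B) AND NOT A) OR (A AND NOT E)   [double negation]
⇔ (NOT C OR A) AND (NOT C OR NOT E) AND (D OR NOT B OR A) AND (D OR NOT B OR NOT E) AND (NOT A OR A) AND (NOT A OR NOT E)   [distribute OR over AND]
⇔ (NOT C OR A) AND (NOT C OR NOT E) AND (D OR NOT B OR A) AND (D OR NOT B OR NOT E) AND (NOT A OR NOT E)   [simplify]

(NOT C OR A) AND (NOT C OR NOT E) AND (D OR NOT B OR A) AND (D OR NOT B OR NOT E) AND (NOT A OR NOT E)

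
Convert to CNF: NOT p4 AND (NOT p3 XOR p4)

NOT p4 AND (NOT p3 OR p4)

NOT p4 AND (NOT p3 XOR p4)
⇔ NOT p4 AND (NOT p3 OR p4) AND NOT (NOT p3 AND p4)   — expand XOR
⇔ NOT p4 AND (NOT p3 OR p4) AND (NOT NOT p3 OR NOT p4)   — De Morgan
⇔ NOT p4 AND (NOT p3 OR p4) AND (p3 OR NOT p4)   — double negation
⇔ NOT p4 AND (NOT p3 OR p4)   — simplify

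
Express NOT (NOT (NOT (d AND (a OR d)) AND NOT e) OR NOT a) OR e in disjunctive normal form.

(NOT d AND NOT e AND a) OR e

NOT (NOT (NOT (d AND (a OR d)) AND NOT e) OR NOT a) OR e
≡ (NOT NOT (NOT (d AND (a OR d)) AND NOT e) AND NOT NOT a) OR e   [De Morgan]
≡ (NOT (d AND (a OR d)) AND NOT e AND NOT NOT a) OR e   [double negation]
≡ ((NOT d OR NOT (a OR d)) AND NOT e AND NOT NOT a) OR e   [De Morgan]
≡ ((NOT d OR (NOT a AND NOT d)) AND NOT e AND NOT NOT a) OR e   [De Morgan]
≡ ((NOT d OR (NOT a AND NOT d)) AND NOT e AND a) OR e   [double negation]
≡ (NOT d AND NOT e AND a) OR (NOT a AND NOT d AND NOT e AND a) OR e   [distribute AND over OR]
≡ (NOT d AND NOT e AND a) OR e   [simplify]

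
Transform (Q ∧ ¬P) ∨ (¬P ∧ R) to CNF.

(Q ∨ R) ∧ ¬P

(Q ∧ ¬P) ∨ (¬P ∧ R)
≡ (Q ∨ ¬P) ∧ (Q ∨ R) ∧ (¬P ∨ ¬P) ∧ (¬P ∨ R)   — distribute ∨ over ∧
≡ (Q ∨ R) ∧ ¬P   — simplify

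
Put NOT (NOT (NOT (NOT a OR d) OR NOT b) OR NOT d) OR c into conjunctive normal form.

NOT (NOT (NOT (NOT a OR d) OR NOT b) OR NOT d) OR c
= (NOT NOT (NOT (NOT a OR d) OR NOT b) AND NOT NOT d) OR c   [De Morgan]
= ((NOT (NOT a OR d) OR NOT b) AND NOT NOT d) OR c   [double negation]
= (((NOT NOT a AND NOT d) OR NOT b) AND NOT NOT d) OR c   [De Morgan]
= (((a AND NOT d) OR NOT b) AND NOT NOT d) OR c   [double negation]
= (((a AND NOT d) OR NOT b) AND d) OR c   [double negation]
= (a OR NOT b OR c) AND (NOT d OR NOT b OR c) AND (d OR c)   [distribute OR over AND]

(a OR NOT b OR c) AND (NOT d OR NOT b OR c) AND (d OR c)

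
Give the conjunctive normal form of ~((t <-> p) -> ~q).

~((t <-> p) -> ~q)
≡ ~(~(t <-> p) | ~q)   [eliminate ->]
≡ ~(~((t -> p) & (p -> t)) | ~q)   [eliminate <->]
≡ ~(~((~t | p) & (p -> t)) | ~q)   [eliminate ->]
≡ ~(~((~t | p) & (~p | t)) | ~q)   [eliminate ->]
≡ ~~((~t | p) & (~p | t)) & ~~q   [De Morgan]
≡ (~t | p) & (~p | t) & ~~q   [double negation]
≡ (~t | p) & (~p | t) & q   [double negation]

(~t | p) & (~p | t) & q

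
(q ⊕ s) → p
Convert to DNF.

(q ⊕ s) → p
≡ ¬(q ⊕ s) ∨ p
≡ ¬((q ∧ ¬s) ∨ (¬q ∧ s)) ∨ p
≡ (¬(q ∧ ¬s) ∧ ¬(¬q ∧ s)) ∨ p
≡ ((¬q ∨ ¬¬s) ∧ ¬(¬q ∧ s)) ∨ p
≡ ((¬q ∨ s) ∧ ¬(¬q ∧ s)) ∨ p
≡ ((¬q ∨ s) ∧ (¬¬q ∨ ¬s)) ∨ p
≡ ((¬q ∨ s) ∧ (q ∨ ¬s)) ∨ p
≡ (¬q ∧ q) ∨ (¬q ∧ ¬s) ∨ (s ∧ q) ∨ (s ∧ ¬s) ∨ p
≡ (¬q ∧ ¬s) ∨ (s ∧ q) ∨ p

(¬q ∧ ¬s) ∨ (s ∧ q) ∨ p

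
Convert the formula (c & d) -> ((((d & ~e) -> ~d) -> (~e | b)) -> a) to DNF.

~c | ~d | (e & ~b) | a

(c & d) -> ((((d & ~e) -> ~d) -> (~e | b)) -> a)
≡ ~(c & d) | ((((d & ~e) -> ~d) -> (~e | b)) -> a)   — eliminate ->
≡ ~(c & d) | ~(((d & ~e) -> ~d) -> (~e | b)) | a   — eliminate ->
≡ ~(c & d) | ~(~((d & ~e) -> ~d) | ~e | b) | a   — eliminate ->
≡ ~(c & d) | ~(~(~(d & ~e) | ~d) | ~e | b) | a   — eliminate ->
≡ ~c | ~d | ~(~(~(d & ~e) | ~d) | ~e | b) | a   — De Morgan
≡ ~c | ~d | (~~(~(d & ~e) | ~d) & ~~e & ~b) | a   — De Morgan
≡ ~c | ~d | ((~(d & ~e) | ~d) & ~~e & ~b) | a   — double negation
≡ ~c | ~d | ((~d | ~~e | ~d) & ~~e & ~b) | a   — De Morgan
≡ ~c | ~d | ((~d | e | ~d) & ~~e & ~b) | a   — double negation
≡ ~c | ~d | ((~d | e | ~d) & e & ~b) | a   — double negation
≡ ~c | ~d | (~d & e & ~b) | (e & e & ~b) | (~d & e & ~b) | a   — distribute & over |
≡ ~c | ~d | (e & ~b) | a   — simplify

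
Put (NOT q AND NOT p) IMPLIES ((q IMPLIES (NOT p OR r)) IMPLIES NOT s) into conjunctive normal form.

q OR p OR NOT s

(NOT q AND NOT p) IMPLIES ((q IMPLIES (NOT p OR r)) IMPLIES NOT s)
≡ NOT (NOT q AND NOT p) OR ((q IMPLIES (NOT p OR r)) IMPLIES NOT s)   — eliminate IMPLIES
≡ NOT (NOT q AND NOT p) OR NOT (q IMPLIES (NOT p OR r)) OR NOT s   — eliminate IMPLIES
≡ NOT (NOT q AND NOT p) OR NOT (NOT q OR NOT p OR r) OR NOT s   — eliminate IMPLIES
≡ NOT NOT q OR NOT NOT p OR NOT (NOT q OR NOT p OR r) OR NOT s   — De Morgan
≡ q OR NOT NOT p OR NOT (NOT q OR NOT p OR r) OR NOT s   — double negation
≡ q OR p OR NOT (NOT q OR NOT p OR r) OR NOT s   — double negation
≡ q OR p OR (NOT NOT q AND NOT NOT p AND NOT r) OR NOT s   — De Morgan
≡ q OR p OR (q AND NOT NOT p AND NOT r) OR NOT s   — double negation
≡ q OR p OR (q AND p AND NOT r) OR NOT s   — double negation
≡ (q OR p OR q OR NOT s) AND (q OR p OR p OR NOT s) AND (q OR p OR NOT r OR NOT s)   — distribute OR over AND
≡ q OR p OR NOT s   — simplify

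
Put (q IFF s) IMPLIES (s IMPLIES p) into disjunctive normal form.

(s AND NOT q) OR NOT s OR p

(q IFF s) IMPLIES (s IMPLIES p)
≡ NOT (q IFF s) OR (s IMPLIES p)
≡ NOT ((q IMPLIES s) AND (s IMPLIES q)) OR (s IMPLIES p)
≡ NOT ((NOT q OR s) AND (s IMPLIES q)) OR (s IMPLIES p)
≡ NOT ((NOT q OR s) AND (NOT s OR q)) OR (s IMPLIES p)
≡ NOT ((NOT q OR s) AND (NOT s OR q)) OR NOT s OR p
≡ NOT (NOT q OR s) OR NOT (NOT s OR q) OR NOT s OR p
≡ (NOT NOT q AND NOT s) OR NOT (NOT s OR q) OR NOT s OR p
≡ (q AND NOT s) OR NOT (NOT s OR q) OR NOT s OR p
≡ (q AND NOT s) OR (NOT NOT s AND NOT q) OR NOT s OR p
≡ (q AND NOT s) OR (s AND NOT q) OR NOT s OR p
≡ (s AND NOT q) OR NOT s OR p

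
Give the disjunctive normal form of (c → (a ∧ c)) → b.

(c → (a ∧ c)) → b
≡ ¬(c → (a ∧ c)) ∨ b   (eliminate →)
≡ ¬(¬c ∨ (a ∧ c)) ∨ b   (eliminate →)
≡ (¬¬c ∧ ¬(a ∧ c)) ∨ b   (De Morgan)
≡ (c ∧ ¬(a ∧ c)) ∨ b   (double negation)
≡ (c ∧ (¬a ∨ ¬c)) ∨ b   (De Morgan)
≡ (c ∧ ¬a) ∨ (c ∧ ¬c) ∨ b   (distribute ∧ over ∨)
≡ (c ∧ ¬a) ∨ b   (simplify)

(c ∧ ¬a) ∨ b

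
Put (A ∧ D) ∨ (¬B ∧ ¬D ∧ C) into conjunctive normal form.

(A ∧ D) ∨ (¬B ∧ ¬D ∧ C)
= (A ∨ ¬B) ∧ (A ∨ ¬D) ∧ (A ∨ C) ∧ (D ∨ ¬B) ∧ (D ∨ ¬D) ∧ (D ∨ C)   [distribute ∨ over ∧]
= (A ∨ ¬B) ∧ (A ∨ ¬D) ∧ (A ∨ C) ∧ (D ∨ ¬B) ∧ (D ∨ C)   [simplify]

(A ∨ ¬B) ∧ (A ∨ ¬D) ∧ (A ∨ C) ∧ (D ∨ ¬B) ∧ (D ∨ C)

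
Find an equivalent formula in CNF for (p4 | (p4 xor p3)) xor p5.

(p4 | p3 | p5) & (~p4 | ~p5) & (~p3 | p4 | ~p5)

(p4 | (p4 xor p3)) xor p5
≡ (p4 | (p4 xor p3) | p5) & ~((p4 | (p4 xor p3)) & p5)   [expand xor]
≡ (p4 | ((p4 | p3) & ~(p4 & p3)) | p5) & ~((p4 | (p4 xor p3)) & p5)   [expand xor]
≡ (p4 | ((p4 | p3) & ~(p4 & p3)) | p5) & ~((p4 | ((p4 | p3) & ~(p4 & p3))) & p5)   [expand xor]
≡ (p4 | ((p4 | p3) & (~p4 | ~p3)) | p5) & ~((p4 | ((p4 | p3) & ~(p4 & p3))) & p5)   [De Morgan]
≡ (p4 | ((p4 | p3) & (~p4 | ~p3)) | p5) & (~(p4 | ((p4 | p3) & ~(p4 & p3))) | ~p5)   [De Morgan]
≡ (p4 | ((p4 | p3) & (~p4 | ~p3)) | p5) & ((~p4 & ~((p4 | p3) & ~(p4 & p3))) | ~p5)   [De Morgan]
≡ (p4 | ((p4 | p3) & (~p4 | ~p3)) | p5) & ((~p4 & (~(p4 | p3) | ~~(p4 & p3))) | ~p5)   [De Morgan]
≡ (p4 | ((p4 | p3) & (~p4 | ~p3)) | p5) & ((~p4 & ((~p4 & ~p3) | ~~(p4 & p3))) | ~p5)   [De Morgan]
≡ (p4 | ((p4 | p3) & (~p4 | ~p3)) | p5) & ((~p4 & ((~p4 & ~p3) | (p4 & p3))) | ~p5)   [double negation]
≡ (p4 | p4 | p3 | p5) & (p4 | ~p4 | ~p3 | p5) & (~p4 | ~p5) & (~p4 | p4 | ~p5) & (~p4 | p3 | ~p5) & (~p3 | p4 | ~p5) & (~p3 | p3 | ~p5)   [distribute | over &]
≡ (p4 | p3 | p5) & (~p4 | ~p5) & (~p3 | p4 | ~p5)   [simplify]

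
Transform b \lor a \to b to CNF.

\lnot a \lor b

b \lor a \to b
≡ \lnot (b \lor a) \lor b   [eliminate \to]
≡ \lnot b \land \lnot a \lor b   [De Morgan]
≡ (\lnot b \lor b) \land (\lnot a \lor b)   [distribute \lor over \land]
≡ \lnot a \lor b   [simplify]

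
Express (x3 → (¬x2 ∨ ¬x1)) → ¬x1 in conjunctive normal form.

(x3 ∨ ¬x1) ∧ (x2 ∨ ¬x1)

(x3 → (¬x2 ∨ ¬x1)) → ¬x1
= ¬(x3 → (¬x2 ∨ ¬x1)) ∨ ¬x1   — eliminate →
= ¬(¬x3 ∨ ¬x2 ∨ ¬x1) ∨ ¬x1   — eliminate →
= (¬¬x3 ∧ ¬¬x2 ∧ ¬¬x1) ∨ ¬x1   — De Morgan
= (x3 ∧ ¬¬x2 ∧ ¬¬x1) ∨ ¬x1   — double negation
= (x3 ∧ x2 ∧ ¬¬x1) ∨ ¬x1   — double negation
= (x3 ∧ x2 ∧ x1) ∨ ¬x1   — double negation
= (x3 ∨ ¬x1) ∧ (x2 ∨ ¬x1) ∧ (x1 ∨ ¬x1)   — distribute ∨ over ∧
= (x3 ∨ ¬x1) ∧ (x2 ∨ ¬x1)   — simplify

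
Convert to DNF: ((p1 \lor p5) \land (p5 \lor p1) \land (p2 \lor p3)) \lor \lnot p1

(p1 \land p2) \lor (p1 \land p3) \lor (p5 \land p2) \lor (p5 \land p3) \lor \lnot p1

((p1 \lor p5) \land (p5 \lor p1) \land (p2 \lor p3)) \lor \lnot p1
= (p1 \land p5 \land p2) \lor (p1 \land p5 \land p3) \lor (p1 \land p1 \land p2) \lor (p1 \land p1 \land p3) \lor (p5 \land p5 \land p2) \lor (p5 \land p5 \land p3) \lor (p5 \land p1 \land p2) \lor (p5 \land p1 \land p3) \lor \lnot p1   — distribute \land over \lor
= (p1 \land p2) \lor (p1 \land p3) \lor (p5 \land p2) \lor (p5 \land p3) \lor \lnot p1   — simplify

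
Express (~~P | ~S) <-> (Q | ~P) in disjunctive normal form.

(~~P | ~S) <-> (Q | ~P)
= ((~~P | ~S) -> (Q | ~P)) & ((Q | ~P) -> (~~P | ~S))   (eliminate <->)
= (~(~~P | ~S) | Q | ~P) & ((Q | ~P) -> (~~P | ~S))   (eliminate ->)
= (~(~~P | ~S) | Q | ~P) & (~(Q | ~P) | ~~P | ~S)   (eliminate ->)
= ((~~~P & ~~S) | Q | ~P) & (~(Q | ~P) | ~~P | ~S)   (De Morgan)
= ((~P & ~~S) | Q | ~P) & (~(Q | ~P) | ~~P | ~S)   (double negation)
= ((~P & S) | Q | ~P) & (~(Q | ~P) | ~~P | ~S)   (double negation)
= ((~P & S) | Q | ~P) & ((~Q & ~~P) | ~~P | ~S)   (De Morgan)
= ((~P & S) | Q | ~P) & ((~Q & P) | ~~P | ~S)   (double negation)
= ((~P & S) | Q | ~P) & ((~Q & P) | P | ~S)   (double negation)
= (~P & S & ~Q & P) | (~P & S & P) | (~P & S & ~S) | (Q & ~Q & P) | (Q & P) | (Q & ~S) | (~P & ~Q & P) | (~P & P) | (~P & ~S)   (distribute & over |)
= (Q & P) | (Q & ~S) | (~P & ~S)   (simplify)

(Q & P) | (Q & ~S) | (~P & ~S)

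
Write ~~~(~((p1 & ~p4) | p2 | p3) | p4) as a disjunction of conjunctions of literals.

~~~(~((p1 & ~p4) | p2 | p3) | p4)
= ~(~((p1 & ~p4) | p2 | p3) | p4)   — double negation
= ~~((p1 & ~p4) | p2 | p3) & ~p4   — De Morgan
= ((p1 & ~p4) | p2 | p3) & ~p4   — double negation
= (p1 & ~p4 & ~p4) | (p2 & ~p4) | (p3 & ~p4)   — distribute & over |
= (p1 & ~p4) | (p2 & ~p4) | (p3 & ~p4)   — simplify

(p1 & ~p4) | (p2 & ~p4) | (p3 & ~p4)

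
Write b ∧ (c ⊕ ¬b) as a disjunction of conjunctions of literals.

b ∧ c

b ∧ (c ⊕ ¬b)
⇔ b ∧ (c ∧ ¬¬b ∨ ¬c ∧ ¬b)
⇔ b ∧ (c ∧ b ∨ ¬c ∧ ¬b)
⇔ b ∧ c ∧ b ∨ b ∧ ¬c ∧ ¬b
⇔ b ∧ c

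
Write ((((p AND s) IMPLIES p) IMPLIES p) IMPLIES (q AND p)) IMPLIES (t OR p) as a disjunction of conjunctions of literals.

t OR p

((((p AND s) IMPLIES p) IMPLIES p) IMPLIES (q AND p)) IMPLIES (t OR p)
⇔ NOT ((((p AND s) IMPLIES p) IMPLIES p) IMPLIES (q AND p)) OR t OR p   — eliminate IMPLIES
⇔ NOT (NOT (((p AND s) IMPLIES p) IMPLIES p) OR (q AND p)) OR t OR p   — eliminate IMPLIES
⇔ NOT (NOT (NOT ((p AND s) IMPLIES p) OR p) OR (q AND p)) OR t OR p   — eliminate IMPLIES
⇔ NOT (NOT (NOT (NOT (p AND s) OR p) OR p) OR (q AND p)) OR t OR p   — eliminate IMPLIES
⇔ (NOT NOT (NOT (NOT (p AND s) OR p) OR p) AND NOT (q AND p)) OR t OR p   — De Morgan
⇔ ((NOT (NOT (p AND s) OR p) OR p) AND NOT (q AND p)) OR t OR p   — double negation
⇔ (((NOT NOT (p AND s) AND NOT p) OR p) AND NOT (q AND p)) OR t OR p   — De Morgan
⇔ (((p AND s AND NOT p) OR p) AND NOT (q AND p)) OR t OR p   — double negation
⇔ (((p AND s AND NOT p) OR p) AND (NOT q OR NOT p)) OR t OR p   — De Morgan
⇔ (p AND s AND NOT p AND NOT q) OR (p AND s AND NOT p AND NOT p) OR (p AND NOT q) OR (p AND NOT p) OR t OR p   — distribute AND over OR
⇔ t OR p   — simplify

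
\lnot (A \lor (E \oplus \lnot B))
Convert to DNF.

(\lnot A \land \lnot E \land B) \lor (\lnot A \land \lnot B \land E)

\lnot (A \lor (E \oplus \lnot B))
≡ \lnot (A \lor (E \land \lnot \lnot B) \lor (\lnot E \land \lnot B))   [expand \oplus]
≡ \lnot A \land \lnot (E \land \lnot \lnot B) \land \lnot (\lnot E \land \lnot B)   [De Morgan]
≡ \lnot A \land (\lnot E \lor \lnot \lnot \lnot B) \land \lnot (\lnot E \land \lnot B)   [De Morgan]
≡ \lnot A \land (\lnot E \lor \lnot B) \land \lnot (\lnot E \land \lnot B)   [double negation]
≡ \lnot A \land (\lnot E \lor \lnot B) \land (\lnot \lnot E \lor \lnot \lnot B)   [De Morgan]
≡ \lnot A \land (\lnot E \lor \lnot B) \land (E \lor \lnot \lnot B)   [double negation]
≡ \lnot A \land (\lnot E \lor \lnot B) \land (E \lor B)   [double negation]
≡ (\lnot A \land \lnot E \land E) \lor (\lnot A \land \lnot E \land B) \lor (\lnot A \land \lnot B \land E) \lor (\lnot A \land \lnot B \land B)   [distribute \land over \lor]
≡ (\lnot A \land \lnot E \land B) \lor (\lnot A \land \lnot B \land E)   [simplify]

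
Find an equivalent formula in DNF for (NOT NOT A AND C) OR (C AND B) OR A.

(NOT NOT A AND C) OR (C AND B) OR A
= (A AND C) OR (C AND B) OR A   (double negation)
= (C AND B) OR A   (simplify)

(C AND B) OR A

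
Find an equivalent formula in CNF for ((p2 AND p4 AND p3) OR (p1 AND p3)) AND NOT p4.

((p2 AND p4 AND p3) OR (p1 AND p3)) AND NOT p4
≡ (p2 OR p1) AND (p2 OR p3) AND (p4 OR p1) AND (p4 OR p3) AND (p3 OR p1) AND (p3 OR p3) AND NOT p4   [distribute OR over AND]
≡ (p2 OR p1) AND (p4 OR p1) AND p3 AND NOT p4   [simplify]

(p2 OR p1) AND (p4 OR p1) AND p3 AND NOT p4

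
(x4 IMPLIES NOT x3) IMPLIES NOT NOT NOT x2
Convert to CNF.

(x4 IMPLIES NOT x3) IMPLIES NOT NOT NOT x2
= NOT (x4 IMPLIES NOT x3) OR NOT NOT NOT x2   [eliminate IMPLIES]
= NOT (NOT x4 OR NOT x3) OR NOT NOT NOT x2   [eliminate IMPLIES]
= (NOT NOT x4 AND NOT NOT x3) OR NOT NOT NOT x2   [De Morgan]
= (x4 AND NOT NOT x3) OR NOT NOT NOT x2   [double negation]
= (x4 AND x3) OR NOT NOT NOT x2   [double negation]
= (x4 AND x3) OR NOT x2   [double negation]
= (x4 OR NOT x2) AND (x3 OR NOT x2)   [distribute OR over AND]

(x4 OR NOT x2) AND (x3 OR NOT x2)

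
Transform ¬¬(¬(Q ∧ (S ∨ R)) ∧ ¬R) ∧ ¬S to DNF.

¬S ∧ ¬R

¬¬(¬(Q ∧ (S ∨ R)) ∧ ¬R) ∧ ¬S
= ¬(Q ∧ (S ∨ R)) ∧ ¬R ∧ ¬S
= (¬Q ∨ ¬(S ∨ R)) ∧ ¬R ∧ ¬S
= (¬Q ∨ (¬S ∧ ¬R)) ∧ ¬R ∧ ¬S
= (¬Q ∧ ¬R ∧ ¬S) ∨ (¬S ∧ ¬R ∧ ¬R ∧ ¬S)
= ¬S ∧ ¬R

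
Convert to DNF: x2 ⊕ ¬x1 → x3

x2 ⊕ ¬x1 → x3
≡ ¬(x2 ⊕ ¬x1) ∨ x3   [eliminate →]
≡ ¬(x2 ∧ ¬¬x1 ∨ ¬x2 ∧ ¬x1) ∨ x3   [expand ⊕]
≡ ¬(x2 ∧ ¬¬x1) ∧ ¬(¬x2 ∧ ¬x1) ∨ x3   [De Morgan]
≡ (¬x2 ∨ ¬¬¬x1) ∧ ¬(¬x2 ∧ ¬x1) ∨ x3   [De Morgan]
≡ (¬x2 ∨ ¬x1) ∧ ¬(¬x2 ∧ ¬x1) ∨ x3   [double negation]
≡ (¬x2 ∨ ¬x1) ∧ (¬¬x2 ∨ ¬¬x1) ∨ x3   [De Morgan]
≡ (¬x2 ∨ ¬x1) ∧ (x2 ∨ ¬¬x1) ∨ x3   [double negation]
≡ (¬x2 ∨ ¬x1) ∧ (x2 ∨ x1) ∨ x3   [double negation]
≡ ¬x2 ∧ x2 ∨ ¬x2 ∧ x1 ∨ ¬x1 ∧ x2 ∨ ¬x1 ∧ x1 ∨ x3   [distribute ∧ over ∨]
≡ ¬x2 ∧ x1 ∨ ¬x1 ∧ x2 ∨ x3   [simplify]

¬x2 ∧ x1 ∨ ¬x1 ∧ x2 ∨ x3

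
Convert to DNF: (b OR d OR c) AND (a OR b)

(b OR d OR c) AND (a OR b)
⇔ (b AND a) OR (b AND b) OR (d AND a) OR (d AND b) OR (c AND a) OR (c AND b)   — distribute AND over OR
⇔ b OR (d AND a) OR (c AND a)   — simplify

b OR (d AND a) OR (c AND a)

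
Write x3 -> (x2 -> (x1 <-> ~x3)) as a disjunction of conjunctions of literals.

x3 -> (x2 -> (x1 <-> ~x3))
≡ ~x3 | (x2 -> (x1 <-> ~x3))   — eliminate ->
≡ ~x3 | ~x2 | (x1 <-> ~x3)   — eliminate ->
≡ ~x3 | ~x2 | ((x1 -> ~x3) & (~x3 -> x1))   — eliminate <->
≡ ~x3 | ~x2 | ((~x1 | ~x3) & (~x3 -> x1))   — eliminate ->
≡ ~x3 | ~x2 | ((~x1 | ~x3) & (~~x3 | x1))   — eliminate ->
≡ ~x3 | ~x2 | ((~x1 | ~x3) & (x3 | x1))   — double negation
≡ ~x3 | ~x2 | (~x1 & x3) | (~x1 & x1) | (~x3 & x3) | (~x3 & x1)   — distribute & over |
≡ ~x3 | ~x2 | (~x1 & x3)   — simplify

~x3 | ~x2 | (~x1 & x3)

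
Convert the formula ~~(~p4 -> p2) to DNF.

p4 | p2

~~(~p4 -> p2)
≡ ~~(~~p4 | p2)   — eliminate ->
≡ ~~p4 | p2   — double negation
≡ p4 | p2   — double negation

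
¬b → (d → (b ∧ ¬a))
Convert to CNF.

¬b → (d → (b ∧ ¬a))
≡ ¬¬b ∨ (d → (b ∧ ¬a))   [eliminate →]
≡ ¬¬b ∨ ¬d ∨ (b ∧ ¬a)   [eliminate →]
≡ b ∨ ¬d ∨ (b ∧ ¬a)   [double negation]
≡ (b ∨ ¬d ∨ b) ∧ (b ∨ ¬d ∨ ¬a)   [distribute ∨ over ∧]
≡ b ∨ ¬d   [simplify]

b ∨ ¬d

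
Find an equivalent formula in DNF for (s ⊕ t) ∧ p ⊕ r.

(s ⊕ t) ∧ p ⊕ r
≡ (s ⊕ t) ∧ p ∧ ¬r ∨ ¬((s ⊕ t) ∧ p) ∧ r   [expand ⊕]
≡ (s ∧ ¬t ∨ ¬s ∧ t) ∧ p ∧ ¬r ∨ ¬((s ⊕ t) ∧ p) ∧ r   [expand ⊕]
≡ (s ∧ ¬t ∨ ¬s ∧ t) ∧ p ∧ ¬r ∨ ¬((s ∧ ¬t ∨ ¬s ∧ t) ∧ p) ∧ r   [expand ⊕]
≡ (s ∧ ¬t ∨ ¬s ∧ t) ∧ p ∧ ¬r ∨ (¬(s ∧ ¬t ∨ ¬s ∧ t) ∨ ¬p) ∧ r   [De Morgan]
≡ (s ∧ ¬t ∨ ¬s ∧ t) ∧ p ∧ ¬r ∨ (¬(s ∧ ¬t) ∧ ¬(¬s ∧ t) ∨ ¬p) ∧ r   [De Morgan]
≡ (s ∧ ¬t ∨ ¬s ∧ t) ∧ p ∧ ¬r ∨ ((¬s ∨ ¬¬t) ∧ ¬(¬s ∧ t) ∨ ¬p) ∧ r   [De Morgan]
≡ (s ∧ ¬t ∨ ¬s ∧ t) ∧ p ∧ ¬r ∨ ((¬s ∨ t) ∧ ¬(¬s ∧ t) ∨ ¬p) ∧ r   [double negation]
≡ (s ∧ ¬t ∨ ¬s ∧ t) ∧ p ∧ ¬r ∨ ((¬s ∨ t) ∧ (¬¬s ∨ ¬t) ∨ ¬p) ∧ r   [De Morgan]
≡ (s ∧ ¬t ∨ ¬s ∧ t) ∧ p ∧ ¬r ∨ ((¬s ∨ t) ∧ (s ∨ ¬t) ∨ ¬p) ∧ r   [double negation]
≡ s ∧ ¬t ∧ p ∧ ¬r ∨ ¬s ∧ t ∧ p ∧ ¬r ∨ ¬s ∧ s ∧ r ∨ ¬s ∧ ¬t ∧ r ∨ t ∧ s ∧ r ∨ t ∧ ¬t ∧ r ∨ ¬p ∧ r   [distribute ∧ over ∨]
≡ s ∧ ¬t ∧ p ∧ ¬r ∨ ¬s ∧ t ∧ p ∧ ¬r ∨ ¬s ∧ ¬t ∧ r ∨ t ∧ s ∧ r ∨ ¬p ∧ r   [simplify]

s ∧ ¬t ∧ p ∧ ¬r ∨ ¬s ∧ t ∧ p ∧ ¬r ∨ ¬s ∧ ¬t ∧ r ∨ t ∧ s ∧ r ∨ ¬p ∧ r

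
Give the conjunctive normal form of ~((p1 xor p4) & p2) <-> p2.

~((p1 xor p4) & p2) <-> p2
≡ (~((p1 xor p4) & p2) -> p2) & (p2 -> ~((p1 xor p4) & p2))
≡ (~~((p1 xor p4) & p2) | p2) & (p2 -> ~((p1 xor p4) & p2))
≡ (~~((p1 | p4) & ~(p1 & p4) & p2) | p2) & (p2 -> ~((p1 xor p4) & p2))
≡ (~~((p1 | p4) & ~(p1 & p4) & p2) | p2) & (~p2 | ~((p1 xor p4) & p2))
≡ (~~((p1 | p4) & ~(p1 & p4) & p2) | p2) & (~p2 | ~((p1 | p4) & ~(p1 & p4) & p2))
≡ (((p1 | p4) & ~(p1 & p4) & p2) | p2) & (~p2 | ~((p1 | p4) & ~(p1 & p4) & p2))
≡ (((p1 | p4) & (~p1 | ~p4) & p2) | p2) & (~p2 | ~((p1 | p4) & ~(p1 & p4) & p2))
≡ (((p1 | p4) & (~p1 | ~p4) & p2) | p2) & (~p2 | ~(p1 | p4) | ~~(p1 & p4) | ~p2)
≡ (((p1 | p4) & (~p1 | ~p4) & p2) | p2) & (~p2 | (~p1 & ~p4) | ~~(p1 & p4) | ~p2)
≡ (((p1 | p4) & (~p1 | ~p4) & p2) | p2) & (~p2 | (~p1 & ~p4) | (p1 & p4) | ~p2)
≡ (p1 | p4 | p2) & (~p1 | ~p4 | p2) & (p2 | p2) & (~p2 | ~p1 | p1 | ~p2) & (~p2 | ~p1 | p4 | ~p2) & (~p2 | ~p4 | p1 | ~p2) & (~p2 | ~p4 | p4 | ~p2)
≡ p2 & (~p2 | ~p1 | p4) & (~p2 | ~p4 | p1)

p2 & (~p2 | ~p1 | p4) & (~p2 | ~p4 | p1)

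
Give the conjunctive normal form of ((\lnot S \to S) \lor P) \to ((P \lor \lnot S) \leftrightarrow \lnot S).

\lnot S \lor \lnot P

((\lnot S \to S) \lor P) \to ((P \lor \lnot S) \leftrightarrow \lnot S)
= \lnot ((\lnot S \to S) \lor P) \lor ((P \lor \lnot S) \leftrightarrow \lnot S)
= \lnot (\lnot \lnot S \lor S \lor P) \lor ((P \lor \lnot S) \leftrightarrow \lnot S)
= \lnot (\lnot \lnot S \lor S \lor P) \lor (((P \lor \lnot S) \to \lnot S) \land (\lnot S \to (P \lor \lnot S)))
= \lnot (\lnot \lnot S \lor S \lor P) \lor ((\lnot (P \lor \lnot S) \lor \lnot S) \land (\lnot S \to (P \lor \lnot S)))
= \lnot (\lnot \lnot S \lor S \lor P) \lor ((\lnot (P \lor \lnot S) \lor \lnot S) \land (\lnot \lnot S \lor P \lor \lnot S))
= (\lnot \lnot \lnot S \land \lnot S \land \lnot P) \lor ((\lnot (P \lor \lnot S) \lor \lnot S) \land (\lnot \lnot S \lor P \lor \lnot S))
= (\lnot S \land \lnot S \land \lnot P) \lor ((\lnot (P \lor \lnot S) \lor \lnot S) \land (\lnot \lnot S \lor P \lor \lnot S))
= (\lnot S \land \lnot S \land \lnot P) \lor (((\lnot P \land \lnot \lnot S) \lor \lnot S) \land (\lnot \lnot S \lor P \lor \lnot S))
= (\lnot S \land \lnot S \land \lnot P) \lor (((\lnot P \land S) \lor \lnot S) \land (\lnot \lnot S \lor P \lor \lnot S))
= (\lnot S \land \lnot S \land \lnot P) \lor (((\lnot P \land S) \lor \lnot S) \land (S \lor P \lor \lnot S))
= (\lnot S \lor \lnot P \lor \lnot S) \land (\lnot S \lor S \lor \lnot S) \land (\lnot S \lor S \lor P \lor \lnot S) \land (\lnot S \lor \lnot P \lor \lnot S) \land (\lnot S \lor S \lor \lnot S) \land (\lnot S \lor S \lor P \lor \lnot S) \land (\lnot P \lor \lnot P \lor \lnot S) \land (\lnot P \lor S \lor \lnot S) \land (\lnot P \lor S \lor P \lor \lnot S)
= \lnot S \lor \lnot P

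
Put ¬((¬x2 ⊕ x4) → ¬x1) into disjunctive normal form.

¬((¬x2 ⊕ x4) → ¬x1)
⇔ ¬(¬(¬x2 ⊕ x4) ∨ ¬x1)   [eliminate →]
⇔ ¬(¬((¬x2 ∧ ¬x4) ∨ (¬¬x2 ∧ x4)) ∨ ¬x1)   [expand ⊕]
⇔ ¬¬((¬x2 ∧ ¬x4) ∨ (¬¬x2 ∧ x4)) ∧ ¬¬x1   [De Morgan]
⇔ ((¬x2 ∧ ¬x4) ∨ (¬¬x2 ∧ x4)) ∧ ¬¬x1   [double negation]
⇔ ((¬x2 ∧ ¬x4) ∨ (x2 ∧ x4)) ∧ ¬¬x1   [double negation]
⇔ ((¬x2 ∧ ¬x4) ∨ (x2 ∧ x4)) ∧ x1   [double negation]
⇔ (¬x2 ∧ ¬x4 ∧ x1) ∨ (x2 ∧ x4 ∧ x1)   [distribute ∧ over ∨]

(¬x2 ∧ ¬x4 ∧ x1) ∨ (x2 ∧ x4 ∧ x1)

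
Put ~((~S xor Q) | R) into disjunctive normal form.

~((~S xor Q) | R)
= ~((~S & ~Q) | (~~S & Q) | R)   [expand xor]
= ~(~S & ~Q) & ~(~~S & Q) & ~R   [De Morgan]
= (~~S | ~~Q) & ~(~~S & Q) & ~R   [De Morgan]
= (S | ~~Q) & ~(~~S & Q) & ~R   [double negation]
= (S | Q) & ~(~~S & Q) & ~R   [double negation]
= (S | Q) & (~~~S | ~Q) & ~R   [De Morgan]
= (S | Q) & (~S | ~Q) & ~R   [double negation]
= (S & ~S & ~R) | (S & ~Q & ~R) | (Q & ~S & ~R) | (Q & ~Q & ~R)   [distribute & over |]
= (S & ~Q & ~R) | (Q & ~S & ~R)   [simplify]

(S & ~Q & ~R) | (Q & ~S & ~R)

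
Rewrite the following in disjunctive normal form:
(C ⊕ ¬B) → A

(¬C ∧ B) ∨ (¬B ∧ C) ∨ A

(C ⊕ ¬B) → A
≡ ¬(C ⊕ ¬B) ∨ A   — eliminate →
≡ ¬((C ∧ ¬¬B) ∨ (¬C ∧ ¬B)) ∨ A   — expand ⊕
≡ (¬(C ∧ ¬¬B) ∧ ¬(¬C ∧ ¬B)) ∨ A   — De Morgan
≡ ((¬C ∨ ¬¬¬B) ∧ ¬(¬C ∧ ¬B)) ∨ A   — De Morgan
≡ ((¬C ∨ ¬B) ∧ ¬(¬C ∧ ¬B)) ∨ A   — double negation
≡ ((¬C ∨ ¬B) ∧ (¬¬C ∨ ¬¬B)) ∨ A   — De Morgan
≡ ((¬C ∨ ¬B) ∧ (C ∨ ¬¬B)) ∨ A   — double negation
≡ ((¬C ∨ ¬B) ∧ (C ∨ B)) ∨ A   — double negation
≡ (¬C ∧ C) ∨ (¬C ∧ B) ∨ (¬B ∧ C) ∨ (¬B ∧ B) ∨ A   — distribute ∧ over ∨
≡ (¬C ∧ B) ∨ (¬B ∧ C) ∨ A   — simplify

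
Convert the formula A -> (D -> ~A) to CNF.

~A | ~D

A -> (D -> ~A)
≡ ~A | (D -> ~A)   [eliminate ->]
≡ ~A | ~D | ~A   [eliminate ->]
≡ ~A | ~D   [simplify]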